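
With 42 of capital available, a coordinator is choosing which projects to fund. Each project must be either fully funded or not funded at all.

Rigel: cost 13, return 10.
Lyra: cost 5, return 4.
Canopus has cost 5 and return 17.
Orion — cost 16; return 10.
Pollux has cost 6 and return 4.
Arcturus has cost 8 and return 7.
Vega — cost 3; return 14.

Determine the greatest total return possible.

56

Rigel + Lyra + Canopus + Arcturus + Vega: cost 13 + 5 + 5 + 8 + 3 = 34 ≤ 42, return 10 + 4 + 17 + 7 + 14 = 52.
Rigel + Lyra + Canopus + Orion + Vega: cost 13 + 5 + 5 + 16 + 3 = 42 ≤ 42, return 10 + 4 + 17 + 10 + 14 = 55.
Rigel + Lyra + Canopus + Pollux + Arcturus + Vega: cost 13 + 5 + 5 + 6 + 8 + 3 = 40 ≤ 42, return 10 + 4 + 17 + 4 + 7 + 14 = 56.
Best is Rigel, Lyra, Canopus, Pollux, Arcturus, and Vega with total return 56.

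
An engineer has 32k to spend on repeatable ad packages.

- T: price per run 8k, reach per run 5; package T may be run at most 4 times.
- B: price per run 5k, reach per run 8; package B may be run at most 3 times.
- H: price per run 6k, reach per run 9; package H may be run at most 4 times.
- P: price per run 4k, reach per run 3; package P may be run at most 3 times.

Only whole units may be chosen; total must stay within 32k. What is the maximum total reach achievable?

46

B has the best ratio (8/5); taking only B gives at most 3×8 = 24 (stopped by the supply cap of 3).
Mixing does better — 2×B, 3×H, and 1×P: price 32 ≤ 32, reach 2·8 + 3·9 + 1·3 = 46.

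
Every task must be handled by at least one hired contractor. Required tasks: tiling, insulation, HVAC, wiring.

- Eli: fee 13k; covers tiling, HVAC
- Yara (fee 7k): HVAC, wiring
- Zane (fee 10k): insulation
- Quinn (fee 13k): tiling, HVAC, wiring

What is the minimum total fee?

This is an integer covering problem.
The greedy cost-per-new-task heuristic would pick Yara, Zane, and Eli for 30, but a cheaper cover exists.
Choose Zane and Quinn: together they cover tiling, insulation, HVAC, wiring — every task.
Total fee: 10 + 13 = 23.
No cover costs less than 23.

23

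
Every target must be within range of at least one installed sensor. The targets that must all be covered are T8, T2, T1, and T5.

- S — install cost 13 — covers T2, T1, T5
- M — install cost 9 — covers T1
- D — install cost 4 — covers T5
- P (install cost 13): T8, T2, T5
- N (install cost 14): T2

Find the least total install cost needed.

Choose M and P: together they cover T8, T2, T1, T5 — every target.
Total install cost: 9 + 13 = 22.

22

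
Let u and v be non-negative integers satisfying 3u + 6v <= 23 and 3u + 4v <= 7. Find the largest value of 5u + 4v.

10

(u,v)=(2,0) is feasible, giving 10.
(u,v)=(1,1) is feasible, giving 9.
(u,v)=(1,0) is feasible, giving 5.
The best lattice point is (2,0), giving 10.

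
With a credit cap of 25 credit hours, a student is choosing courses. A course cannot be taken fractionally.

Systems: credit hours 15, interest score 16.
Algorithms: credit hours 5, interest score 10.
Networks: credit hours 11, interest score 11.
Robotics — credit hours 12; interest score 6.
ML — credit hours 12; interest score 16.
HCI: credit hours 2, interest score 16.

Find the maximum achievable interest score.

43

Networks + ML + HCI: credit hours 11 + 12 + 2 = 25 ≤ 25, interest score 11 + 16 + 16 = 43.
Algorithms + ML + HCI: credit hours 5 + 12 + 2 = 19 ≤ 25, interest score 10 + 16 + 16 = 42.
Systems + Algorithms + HCI: credit hours 15 + 5 + 2 = 22 ≤ 25, interest score 16 + 10 + 16 = 42.
Best is Networks, ML, and HCI with total interest score 43.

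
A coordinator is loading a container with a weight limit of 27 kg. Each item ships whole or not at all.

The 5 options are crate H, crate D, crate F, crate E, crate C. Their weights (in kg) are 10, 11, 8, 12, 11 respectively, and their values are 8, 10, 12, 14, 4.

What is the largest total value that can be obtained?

26

crate F + crate E: weight 8 + 12 = 20 ≤ 27, value 12 + 14 = 26.
crate D + crate F: weight 11 + 8 = 19 ≤ 27, value 10 + 12 = 22.
crate D + crate E: weight 11 + 12 = 23 ≤ 27, value 10 + 14 = 24.
Best is crate F and crate E with total value 26.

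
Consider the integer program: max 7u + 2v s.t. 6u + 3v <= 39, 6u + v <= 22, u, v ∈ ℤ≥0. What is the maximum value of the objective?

32

Relaxing integrality, the LP optimum is 32.75 at (u,v) = (2.25, 8.5), which is not an integer point.
(u,v)=(2,9) is feasible, giving 32.
(u,v)=(2,8) is feasible, giving 30.
No feasible integer point exceeds 32.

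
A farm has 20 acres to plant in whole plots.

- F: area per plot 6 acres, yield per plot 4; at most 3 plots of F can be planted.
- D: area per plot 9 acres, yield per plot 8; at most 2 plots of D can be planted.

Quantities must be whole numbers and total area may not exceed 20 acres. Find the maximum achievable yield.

D has the best ratio (8/9); taking only D gives at most 2×8 = 16 (stopped by the area limit).
Optimal: 2×D: area 18 ≤ 20, yield 2·8 = 16.

16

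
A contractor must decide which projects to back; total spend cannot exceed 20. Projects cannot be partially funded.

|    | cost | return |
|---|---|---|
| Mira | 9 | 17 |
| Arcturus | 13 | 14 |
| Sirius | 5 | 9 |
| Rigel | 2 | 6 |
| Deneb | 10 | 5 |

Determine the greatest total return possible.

32

Arcturus + Sirius + Rigel: cost 13 + 5 + 2 = 20 ≤ 20, return 14 + 9 + 6 = 29.
Mira + Sirius + Rigel: cost 9 + 5 + 2 = 16 ≤ 20, return 17 + 9 + 6 = 32.
Mira + Sirius: cost 9 + 5 = 14 ≤ 20, return 17 + 9 = 26.
Best is Mira, Sirius, and Rigel with total return 32.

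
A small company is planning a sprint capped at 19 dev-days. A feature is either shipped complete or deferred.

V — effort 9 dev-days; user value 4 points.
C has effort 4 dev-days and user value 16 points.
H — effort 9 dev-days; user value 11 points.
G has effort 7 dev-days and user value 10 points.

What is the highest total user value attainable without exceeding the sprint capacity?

Take C and H: effort 4 + 9 = 13 ≤ 19, user value 16 + 11 = 27.
No other feasible combination does better.

27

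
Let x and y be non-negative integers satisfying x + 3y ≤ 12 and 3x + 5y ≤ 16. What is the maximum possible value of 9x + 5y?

The continuous relaxation peaks at (5.33, 0) with value 48.00; rounding to a feasible lattice point costs some objective.
(x,y)=(5,0): 1·5+3·0=5≤12, 3·5+5·0=15≤16, objective 45.
(x,y)=(4,0): 1·4+3·0=4≤12, 3·4+5·0=12≤16, objective 36.
Maximum is 45 at (x,y)=(5,0).

45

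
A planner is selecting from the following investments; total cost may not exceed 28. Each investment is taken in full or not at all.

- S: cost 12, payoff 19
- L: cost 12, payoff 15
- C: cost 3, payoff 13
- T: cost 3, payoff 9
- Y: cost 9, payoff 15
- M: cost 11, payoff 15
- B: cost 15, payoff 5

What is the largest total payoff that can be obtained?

56

This is a 0-1 knapsack instance.
Allowing fractional choices, the relaxed optimum would be about 57.4, but investments are indivisible.
S + C + T + Y: cost 12 + 3 + 3 + 9 = 27 ≤ 28, payoff 19 + 13 + 9 + 15 = 56.
L + C + T + Y: cost 12 + 3 + 3 + 9 = 27 ≤ 28, payoff 15 + 13 + 9 + 15 = 52.
C + T + Y + M: cost 3 + 3 + 9 + 11 = 26 ≤ 28, payoff 13 + 9 + 15 + 15 = 52.
Best is S, C, T, and Y with total payoff 56.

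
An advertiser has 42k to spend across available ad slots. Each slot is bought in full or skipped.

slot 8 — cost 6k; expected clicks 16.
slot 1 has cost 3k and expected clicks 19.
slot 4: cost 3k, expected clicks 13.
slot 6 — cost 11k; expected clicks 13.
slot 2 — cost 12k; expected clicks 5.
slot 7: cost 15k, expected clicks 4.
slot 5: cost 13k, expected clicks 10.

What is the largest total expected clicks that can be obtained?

Take slot 8, slot 1, slot 4, slot 6, and slot 5: cost 6 + 3 + 3 + 11 + 13 = 36 ≤ 42, expected clicks 16 + 19 + 13 + 13 + 10 = 71.
No other feasible combination does better.

71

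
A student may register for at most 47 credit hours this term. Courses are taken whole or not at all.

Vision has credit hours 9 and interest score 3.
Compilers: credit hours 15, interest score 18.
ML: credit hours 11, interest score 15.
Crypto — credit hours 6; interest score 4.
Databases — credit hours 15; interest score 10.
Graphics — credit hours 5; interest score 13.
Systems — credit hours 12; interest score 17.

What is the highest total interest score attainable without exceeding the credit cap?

63

Treat it as a binary knapsack problem.
Compilers + ML + Graphics + Systems: credit hours 15 + 11 + 5 + 12 = 43 ≤ 47, interest score 18 + 15 + 13 + 17 = 63.
Compilers + ML + Databases + Graphics: credit hours 15 + 11 + 15 + 5 = 46 ≤ 47, interest score 18 + 15 + 10 + 13 = 56.
Compilers + Databases + Graphics + Systems: credit hours 15 + 15 + 5 + 12 = 47 ≤ 47, interest score 18 + 10 + 13 + 17 = 58.
Best is Compilers, ML, Graphics, and Systems with total interest score 63.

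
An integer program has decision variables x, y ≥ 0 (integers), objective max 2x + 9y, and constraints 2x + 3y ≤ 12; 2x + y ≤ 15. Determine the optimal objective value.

36

(x,y)=(0,4) is feasible, giving 36.
(x,y)=(1,3) is feasible, giving 29.
(x,y)=(0,3) is feasible, giving 27.
Maximum is 36 at (x,y)=(0,4).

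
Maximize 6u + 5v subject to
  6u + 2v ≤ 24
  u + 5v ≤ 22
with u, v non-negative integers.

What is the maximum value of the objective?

33

(u,v)=(3,3): 6·3+2·3=24≤24, 1·3+5·3=18≤22, objective 33.
(u,v)=(2,4): 6·2+2·4=20≤24, 1·2+5·4=22≤22, objective 32.
No feasible integer point exceeds 33.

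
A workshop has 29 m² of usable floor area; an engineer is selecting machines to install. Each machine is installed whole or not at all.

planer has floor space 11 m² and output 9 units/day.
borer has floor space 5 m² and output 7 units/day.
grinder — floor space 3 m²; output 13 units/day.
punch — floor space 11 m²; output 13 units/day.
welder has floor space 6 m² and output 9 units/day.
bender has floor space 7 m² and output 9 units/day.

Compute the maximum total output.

Allowing fractional choices, the relaxed optimum would be about 47.5, but machines are indivisible.
borer + grinder + punch + welder: floor space 5 + 3 + 11 + 6 = 25 ≤ 29, output 7 + 13 + 13 + 9 = 42.
grinder + punch + welder + bender: floor space 3 + 11 + 6 + 7 = 27 ≤ 29, output 13 + 13 + 9 + 9 = 44.
borer + grinder + punch + bender: floor space 5 + 3 + 11 + 7 = 26 ≤ 29, output 7 + 13 + 13 + 9 = 42.
Best is grinder, punch, welder, and bender with total output 44.

44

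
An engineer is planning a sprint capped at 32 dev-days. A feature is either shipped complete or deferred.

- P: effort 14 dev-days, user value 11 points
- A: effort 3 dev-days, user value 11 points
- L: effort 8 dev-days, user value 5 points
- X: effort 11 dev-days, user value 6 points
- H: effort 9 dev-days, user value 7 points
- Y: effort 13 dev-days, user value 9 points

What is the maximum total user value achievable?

This is an integer program with binary decision variables.
Take P, A, and Y: effort 14 + 3 + 13 = 30 ≤ 32, user value 11 + 11 + 9 = 31.
No other feasible combination does better.

31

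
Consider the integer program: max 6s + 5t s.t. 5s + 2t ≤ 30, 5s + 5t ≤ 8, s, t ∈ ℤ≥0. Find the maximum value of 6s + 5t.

(s,t)=(1,0): 5·1+2·0=5≤30, 5·1+5·0=5≤8, objective 6.
(s,t)=(0,1): 5·0+2·1=2≤30, 5·0+5·1=5≤8, objective 5.
(s,t)=(0,0): 5·0+2·0=0≤30, 5·0+5·0=0≤8, objective 0.
No feasible integer point exceeds 6.

6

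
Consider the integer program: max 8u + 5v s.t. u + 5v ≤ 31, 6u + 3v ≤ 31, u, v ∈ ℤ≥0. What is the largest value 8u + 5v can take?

(u,v)=(3,4): 1·3+5·4=23≤31, 6·3+3·4=30≤31, objective 44.
(u,v)=(2,5): 1·2+5·5=27≤31, 6·2+3·5=27≤31, objective 41.
(u,v)=(3,3): 1·3+5·3=18≤31, 6·3+3·3=27≤31, objective 39.
No feasible integer point exceeds 44.

44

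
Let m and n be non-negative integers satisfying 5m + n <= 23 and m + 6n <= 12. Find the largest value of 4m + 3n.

(m,n)=(4,1) is feasible, giving 19.
(m,n)=(4,0) is feasible, giving 16.
No feasible integer point exceeds 19.

19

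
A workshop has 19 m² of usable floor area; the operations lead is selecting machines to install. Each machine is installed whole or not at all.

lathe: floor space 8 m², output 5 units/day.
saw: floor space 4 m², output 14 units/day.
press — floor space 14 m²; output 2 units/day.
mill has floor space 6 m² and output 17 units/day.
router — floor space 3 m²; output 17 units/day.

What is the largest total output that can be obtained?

48

Take saw, mill, and router: floor space 4 + 6 + 3 = 13 ≤ 19, output 14 + 17 + 17 = 48.
No other feasible combination does better.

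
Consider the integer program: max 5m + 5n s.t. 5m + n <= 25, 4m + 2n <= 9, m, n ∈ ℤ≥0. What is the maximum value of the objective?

(m,n)=(0,4) is feasible, giving 20.
(m,n)=(0,3) is feasible, giving 15.
Maximum is 20 at (m,n)=(0,4).

20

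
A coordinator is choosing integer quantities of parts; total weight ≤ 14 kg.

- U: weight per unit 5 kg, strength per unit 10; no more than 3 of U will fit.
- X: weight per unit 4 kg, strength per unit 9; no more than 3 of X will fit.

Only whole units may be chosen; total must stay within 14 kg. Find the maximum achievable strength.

29

1×U and 2×X: weight 13 ≤ 14, strength 1·10 + 2·9 = 28.
2×U and 1×X: weight 14 ≤ 14, strength 2·10 + 1·9 = 29.
Best is 29.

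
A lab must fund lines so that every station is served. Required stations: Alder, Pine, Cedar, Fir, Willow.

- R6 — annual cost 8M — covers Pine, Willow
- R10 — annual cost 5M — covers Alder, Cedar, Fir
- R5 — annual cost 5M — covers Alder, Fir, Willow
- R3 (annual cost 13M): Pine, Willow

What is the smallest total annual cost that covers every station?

This is an integer covering problem.
Choose R6 and R10: together they cover Alder, Pine, Cedar, Fir, Willow — every station.
Total annual cost: 8 + 5 = 13.
No cover costs less than 13.

13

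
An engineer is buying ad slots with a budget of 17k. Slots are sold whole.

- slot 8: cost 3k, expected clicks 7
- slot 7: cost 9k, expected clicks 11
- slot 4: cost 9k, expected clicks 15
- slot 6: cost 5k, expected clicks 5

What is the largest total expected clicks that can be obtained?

slot 8 + slot 7 + slot 6: cost 3 + 9 + 5 = 17 ≤ 17, expected clicks 7 + 11 + 5 = 23.
slot 8 + slot 4: cost 3 + 9 = 12 ≤ 17, expected clicks 7 + 15 = 22.
slot 8 + slot 4 + slot 6: cost 3 + 9 + 5 = 17 ≤ 17, expected clicks 7 + 15 + 5 = 27.
Best is slot 8, slot 4, and slot 6 with total expected clicks 27.

27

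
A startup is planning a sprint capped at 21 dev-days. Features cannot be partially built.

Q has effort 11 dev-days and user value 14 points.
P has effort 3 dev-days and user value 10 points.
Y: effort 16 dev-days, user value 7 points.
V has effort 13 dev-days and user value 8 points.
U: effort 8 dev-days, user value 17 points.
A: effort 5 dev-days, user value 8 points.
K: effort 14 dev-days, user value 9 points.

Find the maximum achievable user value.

Q + P + A: effort 11 + 3 + 5 = 19 ≤ 21, user value 14 + 10 + 8 = 32.
P + U + A: effort 3 + 8 + 5 = 16 ≤ 21, user value 10 + 17 + 8 = 35.
Best is P, U, and A with total user value 35.

35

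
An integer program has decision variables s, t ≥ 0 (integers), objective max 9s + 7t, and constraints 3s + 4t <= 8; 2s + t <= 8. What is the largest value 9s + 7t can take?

18

Relaxing integrality, the LP optimum is 24.00 at (s,t) = (2.67, 0), which is not an integer point.
(s,t)=(2,0): 3·2+4·0=6≤8, 2·2+1·0=4≤8, objective 18.
(s,t)=(1,1): 3·1+4·1=7≤8, 2·1+1·1=3≤8, objective 16.
(s,t)=(1,0): 3·1+4·0=3≤8, 2·1+1·0=2≤8, objective 9.
No feasible integer point exceeds 18.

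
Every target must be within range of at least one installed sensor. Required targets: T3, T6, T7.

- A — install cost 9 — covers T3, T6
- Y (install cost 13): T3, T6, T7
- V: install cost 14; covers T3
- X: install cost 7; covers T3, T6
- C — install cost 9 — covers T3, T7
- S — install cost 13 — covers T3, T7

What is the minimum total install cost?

13

The greedy cost-per-new-target heuristic would pick X and C for 16, but a cheaper cover exists.
Y alone covers T3, T6, T7 — every target.
Total install cost: 13.
No cover costs less than 13.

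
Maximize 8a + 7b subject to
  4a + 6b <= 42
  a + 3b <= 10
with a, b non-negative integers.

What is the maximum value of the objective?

80

(a,b)=(10,0) is feasible, giving 80.
(a,b)=(9,0) is feasible, giving 72.
The best lattice point is (10,0), giving 80.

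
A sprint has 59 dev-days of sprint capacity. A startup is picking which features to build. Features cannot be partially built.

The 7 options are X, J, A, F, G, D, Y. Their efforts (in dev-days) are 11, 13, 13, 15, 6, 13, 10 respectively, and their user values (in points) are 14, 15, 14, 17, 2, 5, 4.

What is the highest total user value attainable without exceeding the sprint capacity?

62

This is an integer program with binary decision variables.
Allowing fractional choices, the relaxed optimum would be about 62.8, but features are indivisible.
X + J + A + F: effort 11 + 13 + 13 + 15 = 52 ≤ 59, user value 14 + 15 + 14 + 17 = 60.
X + J + A + F + G: effort 11 + 13 + 13 + 15 + 6 = 58 ≤ 59, user value 14 + 15 + 14 + 17 + 2 = 62.
X + J + F + G + D: effort 11 + 13 + 15 + 6 + 13 = 58 ≤ 59, user value 14 + 15 + 17 + 2 + 5 = 53.
Best is X, J, A, F, and G with total user value 62.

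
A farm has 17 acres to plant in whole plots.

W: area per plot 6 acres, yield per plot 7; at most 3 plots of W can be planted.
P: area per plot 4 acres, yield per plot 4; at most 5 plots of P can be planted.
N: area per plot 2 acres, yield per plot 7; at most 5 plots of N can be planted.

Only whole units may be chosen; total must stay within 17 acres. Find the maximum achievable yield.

42

1×P and 5×N: area 14 ≤ 17, yield 1·4 + 5·7 = 39.
1×W and 5×N: area 16 ≤ 17, yield 1·7 + 5·7 = 42.
Best is 42.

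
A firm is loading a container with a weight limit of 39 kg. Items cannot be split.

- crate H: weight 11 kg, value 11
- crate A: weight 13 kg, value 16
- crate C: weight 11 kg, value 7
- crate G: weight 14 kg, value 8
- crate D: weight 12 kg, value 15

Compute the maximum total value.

Allowing fractional choices, the relaxed optimum would be about 43.9, but items are indivisible.
crate A + crate G + crate D: weight 13 + 14 + 12 = 39 ≤ 39, value 16 + 8 + 15 = 39.
crate H + crate A + crate D: weight 11 + 13 + 12 = 36 ≤ 39, value 11 + 16 + 15 = 42.
Best is crate H, crate A, and crate D with total value 42.

42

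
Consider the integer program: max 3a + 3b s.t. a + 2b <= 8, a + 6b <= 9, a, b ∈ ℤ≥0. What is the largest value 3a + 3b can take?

(a,b)=(8,0): 1·8+2·0=8≤8, 1·8+6·0=8≤9, objective 24.
(a,b)=(7,0): 1·7+2·0=7≤8, 1·7+6·0=7≤9, objective 21.
No feasible integer point exceeds 24.

24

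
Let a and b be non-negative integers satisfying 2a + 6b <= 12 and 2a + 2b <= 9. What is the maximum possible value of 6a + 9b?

(a,b)=(3,1) is feasible, giving 27.
(a,b)=(4,0) is feasible, giving 24.
(a,b)=(2,1) is feasible, giving 21.
Maximum is 27 at (a,b)=(3,1).

27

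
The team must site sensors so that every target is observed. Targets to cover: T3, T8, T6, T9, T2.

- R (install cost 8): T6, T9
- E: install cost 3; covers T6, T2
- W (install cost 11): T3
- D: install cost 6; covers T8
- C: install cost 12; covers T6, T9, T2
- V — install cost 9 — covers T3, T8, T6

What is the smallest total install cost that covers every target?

20

Choose R, E, and V: together they cover T3, T8, T6, T9, T2 — every target.
Total install cost: 8 + 3 + 9 = 20.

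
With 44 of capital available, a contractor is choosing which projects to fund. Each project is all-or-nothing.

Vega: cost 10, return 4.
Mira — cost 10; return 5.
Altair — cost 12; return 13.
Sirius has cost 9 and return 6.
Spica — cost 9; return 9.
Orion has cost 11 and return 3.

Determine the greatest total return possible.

Allowing fractional choices, the relaxed optimum would be about 34.6, but projects are indivisible.
Vega + Mira + Altair + Spica: cost 10 + 10 + 12 + 9 = 41 ≤ 44, return 4 + 5 + 13 + 9 = 31.
Vega + Altair + Sirius + Spica: cost 10 + 12 + 9 + 9 = 40 ≤ 44, return 4 + 13 + 6 + 9 = 32.
Mira + Altair + Sirius + Spica: cost 10 + 12 + 9 + 9 = 40 ≤ 44, return 5 + 13 + 6 + 9 = 33.
Best is Mira, Altair, Sirius, and Spica with total return 33.

33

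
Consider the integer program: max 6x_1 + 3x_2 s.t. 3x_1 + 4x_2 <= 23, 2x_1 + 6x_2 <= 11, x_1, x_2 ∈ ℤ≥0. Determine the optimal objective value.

30

Relaxing integrality, the LP optimum is 33.00 at (x_1,x_2) = (5.5, 0), which is not an integer point.
(x_1,x_2)=(5,0): 3·5+4·0=15≤23, 2·5+6·0=10≤11, objective 30.
(x_1,x_2)=(4,0): 3·4+4·0=12≤23, 2·4+6·0=8≤11, objective 24.
The best lattice point is (5,0), giving 30.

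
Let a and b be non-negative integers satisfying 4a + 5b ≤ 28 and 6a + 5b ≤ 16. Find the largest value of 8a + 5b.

The continuous relaxation peaks at (2.67, 0) with value 21.33; rounding to a feasible lattice point costs some objective.
(a,b)=(1,2): 4·1+5·2=14≤28, 6·1+5·2=16≤16, objective 18.
(a,b)=(2,0): 4·2+5·0=8≤28, 6·2+5·0=12≤16, objective 16.
(a,b)=(0,3): 4·0+5·3=15≤28, 6·0+5·3=15≤16, objective 15.
(a,b)=(1,1): 4·1+5·1=9≤28, 6·1+5·1=11≤16, objective 13.
The best lattice point is (1,2), giving 18.

18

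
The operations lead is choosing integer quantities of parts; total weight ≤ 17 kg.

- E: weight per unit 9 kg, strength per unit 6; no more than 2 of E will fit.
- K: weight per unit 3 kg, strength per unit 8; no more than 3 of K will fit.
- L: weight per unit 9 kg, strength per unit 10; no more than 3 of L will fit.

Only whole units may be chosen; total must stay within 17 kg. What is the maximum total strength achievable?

K has the best ratio (8/3); taking only K gives at most 3×8 = 24 (stopped by the supply cap of 3).
Mixing does better — 2×K and 1×L: weight 15 ≤ 17, strength 2·8 + 1·10 = 26.

26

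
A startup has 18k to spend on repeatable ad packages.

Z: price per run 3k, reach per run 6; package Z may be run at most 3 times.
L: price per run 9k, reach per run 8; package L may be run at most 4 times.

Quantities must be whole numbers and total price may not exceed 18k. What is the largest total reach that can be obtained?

26

This is a bounded integer knapsack.
Take 3×Z and 1×L: price 18 ≤ 18, reach 3·6 + 1·8 = 26.
Z has the best ratio (6/3) and is taken to its limit of 3; remaining capacity is filled optimally with the others.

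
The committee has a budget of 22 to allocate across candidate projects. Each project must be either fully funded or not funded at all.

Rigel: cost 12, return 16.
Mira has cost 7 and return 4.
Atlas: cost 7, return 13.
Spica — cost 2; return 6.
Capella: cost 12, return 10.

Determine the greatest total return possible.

Treat it as a binary knapsack problem.
Allowing fractional choices, the relaxed optimum would be about 35.8, but projects are indivisible.
Atlas + Spica + Capella: cost 7 + 2 + 12 = 21 ≤ 22, return 13 + 6 + 10 = 29.
Rigel + Atlas: cost 12 + 7 = 19 ≤ 22, return 16 + 13 = 29.
Rigel + Atlas + Spica: cost 12 + 7 + 2 = 21 ≤ 22, return 16 + 13 + 6 = 35.
Best is Rigel, Atlas, and Spica with total return 35.

35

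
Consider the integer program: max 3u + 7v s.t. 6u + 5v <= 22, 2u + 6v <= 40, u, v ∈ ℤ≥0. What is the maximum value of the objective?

28

(u,v)=(0,4) is feasible, giving 28.
(u,v)=(1,3) is feasible, giving 24.
(u,v)=(0,3) is feasible, giving 21.
Maximum is 28 at (u,v)=(0,4).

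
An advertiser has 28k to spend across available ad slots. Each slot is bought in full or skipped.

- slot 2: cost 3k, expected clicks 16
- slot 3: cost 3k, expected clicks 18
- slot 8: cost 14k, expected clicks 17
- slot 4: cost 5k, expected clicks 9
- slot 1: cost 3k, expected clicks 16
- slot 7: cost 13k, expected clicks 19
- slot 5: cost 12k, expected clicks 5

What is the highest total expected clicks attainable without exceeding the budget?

78

slot 2 + slot 3 + slot 4 + slot 1 + slot 7: cost 3 + 3 + 5 + 3 + 13 = 27 ≤ 28, expected clicks 16 + 18 + 9 + 16 + 19 = 78.
slot 2 + slot 3 + slot 8 + slot 4 + slot 1: cost 3 + 3 + 14 + 5 + 3 = 28 ≤ 28, expected clicks 16 + 18 + 17 + 9 + 16 = 76.
slot 2 + slot 3 + slot 1 + slot 7: cost 3 + 3 + 3 + 13 = 22 ≤ 28, expected clicks 16 + 18 + 16 + 19 = 69.
Best is slot 2, slot 3, slot 4, slot 1, and slot 7 with total expected clicks 78.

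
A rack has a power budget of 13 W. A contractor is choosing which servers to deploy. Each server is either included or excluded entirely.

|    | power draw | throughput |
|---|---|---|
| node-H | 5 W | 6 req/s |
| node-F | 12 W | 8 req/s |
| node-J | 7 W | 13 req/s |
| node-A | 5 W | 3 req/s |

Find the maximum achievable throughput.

Allowing fractional choices, the relaxed optimum would be about 19.7, but servers are indivisible.
node-J + node-A: power draw 7 + 5 = 12 ≤ 13, throughput 13 + 3 = 16.
node-H + node-J: power draw 5 + 7 = 12 ≤ 13, throughput 6 + 13 = 19.
Best is node-H and node-J with total throughput 19.

19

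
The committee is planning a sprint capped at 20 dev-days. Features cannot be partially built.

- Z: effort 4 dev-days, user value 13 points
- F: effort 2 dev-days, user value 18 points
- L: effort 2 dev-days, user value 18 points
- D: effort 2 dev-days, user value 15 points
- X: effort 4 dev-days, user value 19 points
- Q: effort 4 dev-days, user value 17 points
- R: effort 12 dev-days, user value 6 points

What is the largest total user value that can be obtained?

Allowing fractional choices, the relaxed optimum would be about 101.0, but features are indivisible.
F + L + D + X + Q: effort 2 + 2 + 2 + 4 + 4 = 14 ≤ 20, user value 18 + 18 + 15 + 19 + 17 = 87.
Z + F + L + D + X + Q: effort 4 + 2 + 2 + 2 + 4 + 4 = 18 ≤ 20, user value 13 + 18 + 18 + 15 + 19 + 17 = 100.
Best is Z, F, L, D, X, and Q with total user value 100.

100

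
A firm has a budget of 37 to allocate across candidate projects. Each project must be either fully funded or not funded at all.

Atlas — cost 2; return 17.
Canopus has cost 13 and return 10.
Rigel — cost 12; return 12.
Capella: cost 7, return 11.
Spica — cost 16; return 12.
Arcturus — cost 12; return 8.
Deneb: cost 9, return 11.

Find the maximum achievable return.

Take Atlas, Rigel, Capella, and Spica: cost 2 + 12 + 7 + 16 = 37 ≤ 37, return 17 + 12 + 11 + 12 = 52.
No other feasible combination does better.

52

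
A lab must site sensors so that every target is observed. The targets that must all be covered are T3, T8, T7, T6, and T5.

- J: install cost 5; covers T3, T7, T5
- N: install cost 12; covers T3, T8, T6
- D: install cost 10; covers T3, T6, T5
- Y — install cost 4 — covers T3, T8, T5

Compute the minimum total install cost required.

17

The greedy cost-per-new-target heuristic would pick Y, J, and D for 19, but a cheaper cover exists.
Choose J and N: together they cover T3, T8, T7, T6, T5 — every target.
Total install cost: 5 + 12 = 17.
No cover costs less than 17.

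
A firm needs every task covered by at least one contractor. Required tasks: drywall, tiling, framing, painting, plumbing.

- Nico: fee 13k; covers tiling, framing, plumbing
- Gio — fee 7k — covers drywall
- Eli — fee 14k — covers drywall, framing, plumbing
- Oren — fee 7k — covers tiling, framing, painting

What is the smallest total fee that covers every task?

This is an integer covering problem.
The greedy cost-per-new-task heuristic would pick Oren, Gio, and Nico for 27, but a cheaper cover exists.
Choose Eli and Oren: together they cover drywall, tiling, framing, painting, plumbing — every task.
Total fee: 14 + 7 = 21.
No cover costs less than 21.

21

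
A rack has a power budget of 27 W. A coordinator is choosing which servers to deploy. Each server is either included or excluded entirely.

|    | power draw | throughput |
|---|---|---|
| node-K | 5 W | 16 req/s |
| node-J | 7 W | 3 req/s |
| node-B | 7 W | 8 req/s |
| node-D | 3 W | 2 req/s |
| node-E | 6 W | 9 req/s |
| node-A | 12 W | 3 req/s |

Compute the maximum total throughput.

This is an integer program with binary decision variables.
node-K + node-B + node-E: power draw 5 + 7 + 6 = 18 ≤ 27, throughput 16 + 8 + 9 = 33.
node-K + node-B + node-D + node-E: power draw 5 + 7 + 3 + 6 = 21 ≤ 27, throughput 16 + 8 + 2 + 9 = 35.
node-K + node-J + node-B + node-E: power draw 5 + 7 + 7 + 6 = 25 ≤ 27, throughput 16 + 3 + 8 + 9 = 36.
Best is node-K, node-J, node-B, and node-E with total throughput 36.

36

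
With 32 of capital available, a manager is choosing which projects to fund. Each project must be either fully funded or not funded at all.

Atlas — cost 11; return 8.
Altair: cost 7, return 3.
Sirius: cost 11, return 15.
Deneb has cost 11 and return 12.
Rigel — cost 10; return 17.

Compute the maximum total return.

44

Take Sirius, Deneb, and Rigel: cost 11 + 11 + 10 = 32 ≤ 32, return 15 + 12 + 17 = 44.
No other feasible combination does better.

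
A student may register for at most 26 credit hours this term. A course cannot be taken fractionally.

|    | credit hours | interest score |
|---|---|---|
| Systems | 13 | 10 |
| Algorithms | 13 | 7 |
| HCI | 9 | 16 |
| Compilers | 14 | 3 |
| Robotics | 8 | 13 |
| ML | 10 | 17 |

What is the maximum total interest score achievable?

33

This is an integer program with binary decision variables.
HCI + ML: credit hours 9 + 10 = 19 ≤ 26, interest score 16 + 17 = 33.
Robotics + ML: credit hours 8 + 10 = 18 ≤ 26, interest score 13 + 17 = 30.
Best is HCI and ML with total interest score 33.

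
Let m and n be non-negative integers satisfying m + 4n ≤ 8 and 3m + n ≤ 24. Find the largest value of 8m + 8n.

64

(m,n)=(8,0): 1·8+4·0=8≤8, 3·8+1·0=24≤24, objective 64.
(m,n)=(7,0): 1·7+4·0=7≤8, 3·7+1·0=21≤24, objective 56.
The best lattice point is (8,0), giving 64.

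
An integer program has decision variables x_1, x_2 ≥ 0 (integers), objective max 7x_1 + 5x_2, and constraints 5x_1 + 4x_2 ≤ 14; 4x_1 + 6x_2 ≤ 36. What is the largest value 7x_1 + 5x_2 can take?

19

(x_1,x_2)=(2,1) is feasible, giving 19.
(x_1,x_2)=(1,2) is feasible, giving 17.
(x_1,x_2)=(2,0) is feasible, giving 14.
No feasible integer point exceeds 19.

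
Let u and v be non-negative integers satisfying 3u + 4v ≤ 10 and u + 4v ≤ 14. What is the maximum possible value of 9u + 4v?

The continuous relaxation peaks at (3.33, 0) with value 30.00; rounding to a feasible lattice point costs some objective.
(u,v)=(3,0): 3·3+4·0=9≤10, 1·3+4·0=3≤14, objective 27.
(u,v)=(2,1): 3·2+4·1=10≤10, 1·2+4·1=6≤14, objective 22.
(u,v)=(2,0): 3·2+4·0=6≤10, 1·2+4·0=2≤14, objective 18.
Maximum is 27 at (u,v)=(3,0).

27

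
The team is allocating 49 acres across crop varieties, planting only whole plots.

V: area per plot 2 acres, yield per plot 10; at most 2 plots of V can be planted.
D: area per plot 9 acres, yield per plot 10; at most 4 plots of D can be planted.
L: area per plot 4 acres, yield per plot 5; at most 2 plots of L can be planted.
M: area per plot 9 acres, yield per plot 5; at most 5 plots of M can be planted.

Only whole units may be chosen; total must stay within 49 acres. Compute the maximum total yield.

70

This is a bounded integer knapsack.
2×V, 4×D, and 2×L: area 48 ≤ 49, yield 2·10 + 4·10 + 2·5 = 70.
2×V, 3×D, 2×L, and 1×M: area 48 ≤ 49, yield 2·10 + 3·10 + 2·5 + 1·5 = 65.
Best is 70.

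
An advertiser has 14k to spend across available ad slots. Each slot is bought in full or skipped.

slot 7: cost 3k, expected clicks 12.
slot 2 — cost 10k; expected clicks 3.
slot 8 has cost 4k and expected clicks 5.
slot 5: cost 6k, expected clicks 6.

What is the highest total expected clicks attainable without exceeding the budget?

23

This is a 0-1 knapsack instance.
Allowing fractional choices, the relaxed optimum would be about 23.3, but ad slots are indivisible.
slot 7 + slot 5: cost 3 + 6 = 9 ≤ 14, expected clicks 12 + 6 = 18.
slot 7 + slot 8 + slot 5: cost 3 + 4 + 6 = 13 ≤ 14, expected clicks 12 + 5 + 6 = 23.
Best is slot 7, slot 8, and slot 5 with total expected clicks 23.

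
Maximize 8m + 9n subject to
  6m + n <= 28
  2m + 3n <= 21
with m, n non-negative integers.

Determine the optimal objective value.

(m,n)=(3,5): 6·3+1·5=23≤28, 2·3+3·5=21≤21, objective 69.
(m,n)=(4,4): 6·4+1·4=28≤28, 2·4+3·4=20≤21, objective 68.
(m,n)=(2,5): 6·2+1·5=17≤28, 2·2+3·5=19≤21, objective 61.
Maximum is 69 at (m,n)=(3,5).

69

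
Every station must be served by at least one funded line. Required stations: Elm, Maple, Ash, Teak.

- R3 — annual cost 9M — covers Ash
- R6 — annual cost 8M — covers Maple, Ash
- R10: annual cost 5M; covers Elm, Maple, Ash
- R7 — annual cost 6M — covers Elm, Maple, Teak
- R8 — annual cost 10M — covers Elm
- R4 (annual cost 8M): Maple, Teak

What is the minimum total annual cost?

Choose R10 and R7: together they cover Elm, Maple, Ash, Teak — every station.
Total annual cost: 5 + 6 = 11.
No cover costs less than 11.

11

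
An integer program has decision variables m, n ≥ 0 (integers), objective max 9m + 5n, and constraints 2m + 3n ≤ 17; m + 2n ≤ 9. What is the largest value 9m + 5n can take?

72

(m,n)=(8,0): 2·8+3·0=16≤17, 1·8+2·0=8≤9, objective 72.
(m,n)=(7,1): 2·7+3·1=17≤17, 1·7+2·1=9≤9, objective 68.
(m,n)=(7,0): 2·7+3·0=14≤17, 1·7+2·0=7≤9, objective 63.
Maximum is 72 at (m,n)=(8,0).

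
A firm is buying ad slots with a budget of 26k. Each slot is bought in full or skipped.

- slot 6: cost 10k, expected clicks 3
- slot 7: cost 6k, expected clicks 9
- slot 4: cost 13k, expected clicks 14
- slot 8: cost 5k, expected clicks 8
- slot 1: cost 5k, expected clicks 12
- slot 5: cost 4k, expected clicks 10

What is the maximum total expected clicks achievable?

Allowing fractional choices, the relaxed optimum would be about 45.5, but ad slots are indivisible.
slot 7 + slot 8 + slot 1 + slot 5: cost 6 + 5 + 5 + 4 = 20 ≤ 26, expected clicks 9 + 8 + 12 + 10 = 39.
slot 4 + slot 1 + slot 5: cost 13 + 5 + 4 = 22 ≤ 26, expected clicks 14 + 12 + 10 = 36.
Best is slot 7, slot 8, slot 1, and slot 5 with total expected clicks 39.

39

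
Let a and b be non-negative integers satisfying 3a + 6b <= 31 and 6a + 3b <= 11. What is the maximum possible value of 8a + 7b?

(a,b)=(0,3) is feasible, giving 21.
(a,b)=(0,2) is feasible, giving 14.
Maximum is 21 at (a,b)=(0,3).

21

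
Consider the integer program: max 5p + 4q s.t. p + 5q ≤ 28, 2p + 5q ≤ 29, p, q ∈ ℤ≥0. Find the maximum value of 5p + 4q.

The continuous relaxation peaks at (14.5, 0) with value 72.50; rounding to a feasible lattice point costs some objective.
(p,q)=(14,0) is feasible, giving 70.
(p,q)=(13,0) is feasible, giving 65.
The best lattice point is (14,0), giving 70.

70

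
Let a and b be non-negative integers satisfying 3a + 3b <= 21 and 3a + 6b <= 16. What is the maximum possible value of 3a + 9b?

21

Relaxing integrality, the LP optimum is 24.00 at (a,b) = (0, 2.67), which is not an integer point.
(a,b)=(1,2): 3·1+3·2=9≤21, 3·1+6·2=15≤16, objective 21.
(a,b)=(0,2): 3·0+3·2=6≤21, 3·0+6·2=12≤16, objective 18.
No feasible integer point exceeds 21.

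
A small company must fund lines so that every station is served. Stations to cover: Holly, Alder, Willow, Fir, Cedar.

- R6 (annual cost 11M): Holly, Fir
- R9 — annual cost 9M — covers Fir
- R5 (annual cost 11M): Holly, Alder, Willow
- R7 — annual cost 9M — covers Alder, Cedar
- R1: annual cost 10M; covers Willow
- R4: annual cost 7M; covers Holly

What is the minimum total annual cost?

Choose R9, R5, and R7: together they cover Holly, Alder, Willow, Fir, Cedar — every station.
Total annual cost: 9 + 11 + 9 = 29.
No cover costs less than 29.

29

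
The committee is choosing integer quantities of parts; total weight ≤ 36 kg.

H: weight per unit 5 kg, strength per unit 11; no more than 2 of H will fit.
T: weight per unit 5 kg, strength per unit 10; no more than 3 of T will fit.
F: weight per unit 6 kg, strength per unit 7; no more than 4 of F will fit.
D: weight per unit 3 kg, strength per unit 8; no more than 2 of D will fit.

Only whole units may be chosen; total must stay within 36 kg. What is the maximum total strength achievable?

68

D has the best ratio (8/3); taking only D gives at most 2×8 = 16 (stopped by the supply cap of 2).
Mixing does better — 2×H, 3×T, and 2×D: weight 31 ≤ 36, strength 2·11 + 3·10 + 2·8 = 68.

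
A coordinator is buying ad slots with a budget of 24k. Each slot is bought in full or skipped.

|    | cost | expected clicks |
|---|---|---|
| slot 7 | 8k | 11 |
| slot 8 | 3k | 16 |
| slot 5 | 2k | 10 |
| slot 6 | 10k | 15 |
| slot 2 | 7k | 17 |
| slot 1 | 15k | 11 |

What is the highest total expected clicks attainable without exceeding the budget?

58

Allowing fractional choices, the relaxed optimum would be about 60.8, but ad slots are indivisible.
slot 7 + slot 8 + slot 5 + slot 2: cost 8 + 3 + 2 + 7 = 20 ≤ 24, expected clicks 11 + 16 + 10 + 17 = 54.
slot 8 + slot 5 + slot 6 + slot 2: cost 3 + 2 + 10 + 7 = 22 ≤ 24, expected clicks 16 + 10 + 15 + 17 = 58.
slot 7 + slot 8 + slot 5 + slot 6: cost 8 + 3 + 2 + 10 = 23 ≤ 24, expected clicks 11 + 16 + 10 + 15 = 52.
Best is slot 8, slot 5, slot 6, and slot 2 with total expected clicks 58.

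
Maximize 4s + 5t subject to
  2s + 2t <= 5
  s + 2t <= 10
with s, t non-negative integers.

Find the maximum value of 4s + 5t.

10

Relaxing integrality, the LP optimum is 12.50 at (s,t) = (0, 2.5), which is not an integer point.
(s,t)=(0,2): 2·0+2·2=4≤5, 1·0+2·2=4≤10, objective 10.
(s,t)=(1,1): 2·1+2·1=4≤5, 1·1+2·1=3≤10, objective 9.
(s,t)=(0,1): 2·0+2·1=2≤5, 1·0+2·1=2≤10, objective 5.
Maximum is 10 at (s,t)=(0,2).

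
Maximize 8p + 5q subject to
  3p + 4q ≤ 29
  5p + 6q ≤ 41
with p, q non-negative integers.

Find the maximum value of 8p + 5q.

(p,q)=(8,0): 3·8+4·0=24≤29, 5·8+6·0=40≤41, objective 64.
(p,q)=(7,1): 3·7+4·1=25≤29, 5·7+6·1=41≤41, objective 61.
Maximum is 64 at (p,q)=(8,0).

64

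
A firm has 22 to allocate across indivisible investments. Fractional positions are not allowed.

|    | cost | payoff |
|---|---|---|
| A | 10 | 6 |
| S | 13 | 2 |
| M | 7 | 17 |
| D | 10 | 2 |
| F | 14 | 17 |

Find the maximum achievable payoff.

A + M: cost 10 + 7 = 17 ≤ 22, payoff 6 + 17 = 23.
M + F: cost 7 + 14 = 21 ≤ 22, payoff 17 + 17 = 34.
M + D: cost 7 + 10 = 17 ≤ 22, payoff 17 + 2 = 19.
Best is M and F with total payoff 34.

34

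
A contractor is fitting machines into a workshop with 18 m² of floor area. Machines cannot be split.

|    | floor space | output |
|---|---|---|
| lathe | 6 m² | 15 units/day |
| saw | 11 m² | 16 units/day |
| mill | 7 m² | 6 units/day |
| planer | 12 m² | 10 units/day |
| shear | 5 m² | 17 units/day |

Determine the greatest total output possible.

38

Allowing fractional choices, the relaxed optimum would be about 42.2, but machines are indivisible.
lathe + mill + shear: floor space 6 + 7 + 5 = 18 ≤ 18, output 15 + 6 + 17 = 38.
saw + shear: floor space 11 + 5 = 16 ≤ 18, output 16 + 17 = 33.
lathe + shear: floor space 6 + 5 = 11 ≤ 18, output 15 + 17 = 32.
Best is lathe, mill, and shear with total output 38.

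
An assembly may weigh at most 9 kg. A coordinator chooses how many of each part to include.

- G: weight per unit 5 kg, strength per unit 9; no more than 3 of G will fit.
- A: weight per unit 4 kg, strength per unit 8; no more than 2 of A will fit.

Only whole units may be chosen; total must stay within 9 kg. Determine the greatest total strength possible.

17

Take 1×G and 1×A: weight 9 ≤ 9, strength 1·9 + 1·8 = 17.
No other integer combination yields more.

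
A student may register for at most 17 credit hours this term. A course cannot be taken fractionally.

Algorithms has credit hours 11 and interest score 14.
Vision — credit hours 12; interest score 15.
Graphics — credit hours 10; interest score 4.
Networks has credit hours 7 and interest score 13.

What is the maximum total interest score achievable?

This is a 0-1 knapsack instance.
Algorithms: credit hours 11 ≤ 17, interest score 14.
Graphics + Networks: credit hours 10 + 7 = 17 ≤ 17, interest score 4 + 13 = 17.
Vision: credit hours 12 ≤ 17, interest score 15.
Best is Graphics and Networks with total interest score 17.

17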